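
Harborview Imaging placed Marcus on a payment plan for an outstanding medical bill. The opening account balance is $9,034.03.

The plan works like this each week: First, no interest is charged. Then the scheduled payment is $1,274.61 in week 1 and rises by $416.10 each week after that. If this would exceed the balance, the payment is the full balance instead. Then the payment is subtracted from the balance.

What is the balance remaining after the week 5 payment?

$0.00

Week 1: $9,034.03 − $1,274.61 → $7,759.42
Week 2: $7,759.42 − $1,690.71 → $6,068.71
Week 3: $6,068.71 − $2,106.81 → $3,961.90
Week 4: $3,961.90 − $2,522.91 → $1,438.99
Week 5: $1,438.99 − $1,438.99 → $0.00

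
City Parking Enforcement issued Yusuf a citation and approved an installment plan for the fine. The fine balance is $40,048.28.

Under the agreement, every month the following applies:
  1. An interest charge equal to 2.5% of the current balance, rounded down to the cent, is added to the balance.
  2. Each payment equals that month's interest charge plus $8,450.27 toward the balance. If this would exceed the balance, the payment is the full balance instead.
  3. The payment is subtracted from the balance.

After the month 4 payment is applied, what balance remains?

$6,247.20

Month 1: opening $40,048.28; interest $1,001.20 → $41,049.48; payment $9,451.47; balance $31,598.01
Month 2: opening $31,598.01; interest $789.95 → $32,387.96; payment $9,240.22; balance $23,147.74
Month 3: opening $23,147.74; interest $578.69 → $23,726.43; payment $9,028.96; balance $14,697.47
Month 4: opening $14,697.47; interest $367.43 → $15,064.90; payment $8,817.70; balance $6,247.20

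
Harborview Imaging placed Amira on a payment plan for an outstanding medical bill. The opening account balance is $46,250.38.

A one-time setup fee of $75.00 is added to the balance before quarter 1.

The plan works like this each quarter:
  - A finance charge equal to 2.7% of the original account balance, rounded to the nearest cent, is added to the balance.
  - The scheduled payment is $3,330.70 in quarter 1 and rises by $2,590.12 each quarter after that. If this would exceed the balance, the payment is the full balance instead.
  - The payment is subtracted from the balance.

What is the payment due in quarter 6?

$11,263.24

# | Opening | Interest | Payment | End bal
1 | $46,325.38 | $1,248.76 | $3,330.70 | $44,243.44
2 | $44,243.44 | $1,248.76 | $5,920.82 | $39,571.38
3 | $39,571.38 | $1,248.76 | $8,510.94 | $32,309.20
4 | $32,309.20 | $1,248.76 | $11,101.06 | $22,456.90
5 | $22,456.90 | $1,248.76 | $13,691.18 | $10,014.48
6 | $10,014.48 | $1,248.76 | $11,263.24 | $0.00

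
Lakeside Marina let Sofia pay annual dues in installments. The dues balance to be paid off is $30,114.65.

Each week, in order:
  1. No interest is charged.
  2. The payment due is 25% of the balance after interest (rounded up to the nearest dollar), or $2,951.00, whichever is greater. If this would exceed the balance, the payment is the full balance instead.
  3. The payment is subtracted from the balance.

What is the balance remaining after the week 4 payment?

$9,527.65

# | Opening | Payment | End bal
1 | $30,114.65 | $7,529.00 | $22,585.65
2 | $22,585.65 | $5,647.00 | $16,938.65
3 | $16,938.65 | $4,235.00 | $12,703.65
4 | $12,703.65 | $3,176.00 | $9,527.65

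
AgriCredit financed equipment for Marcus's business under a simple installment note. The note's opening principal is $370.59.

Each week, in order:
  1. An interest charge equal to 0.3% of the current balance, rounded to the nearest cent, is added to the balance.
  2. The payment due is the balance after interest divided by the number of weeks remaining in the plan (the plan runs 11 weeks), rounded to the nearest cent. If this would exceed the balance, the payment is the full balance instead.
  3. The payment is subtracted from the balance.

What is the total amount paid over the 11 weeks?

Week 1: opening $370.59; interest $1.11 → $371.70; payment $33.79; balance $337.91
Week 2: opening $337.91; interest $1.01 → $338.92; payment $33.89; balance $305.03
Week 3: opening $305.03; interest $0.92 → $305.95; payment $33.99; balance $271.96
Week 4: opening $271.96; interest $0.82 → $272.78; payment $34.10; balance $238.68
Week 5: opening $238.68; interest $0.72 → $239.40; payment $34.20; balance $205.20
Week 6: opening $205.20; interest $0.62 → $205.82; payment $34.30; balance $171.52
Week 7: opening $171.52; interest $0.51 → $172.03; payment $34.41; balance $137.62
Week 8: opening $137.62; interest $0.41 → $138.03; payment $34.51; balance $103.52
Week 9: opening $103.52; interest $0.31 → $103.83; payment $34.61; balance $69.22
Week 10: opening $69.22; interest $0.21 → $69.43; payment $34.72; balance $34.71
Week 11: opening $34.71; interest $0.10 → $34.81; payment $34.81; balance $0.00
Total paid: $377.33

$377.33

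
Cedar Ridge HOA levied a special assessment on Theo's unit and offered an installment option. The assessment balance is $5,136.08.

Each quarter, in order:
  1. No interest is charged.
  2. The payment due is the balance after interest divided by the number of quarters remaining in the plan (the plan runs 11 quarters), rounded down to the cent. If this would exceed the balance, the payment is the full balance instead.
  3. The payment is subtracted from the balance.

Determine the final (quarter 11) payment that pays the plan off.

Quarter 1: $5,136.08 − $466.91 → $4,669.17
Quarter 2: $4,669.17 − $466.91 → $4,202.26
Quarter 3: $4,202.26 − $466.91 → $3,735.35
Quarter 4: $3,735.35 − $466.91 → $3,268.44
Quarter 5: $3,268.44 − $466.92 → $2,801.52
Quarter 6: $2,801.52 − $466.92 → $2,334.60
Quarter 7: $2,334.60 − $466.92 → $1,867.68
Quarter 8: $1,867.68 − $466.92 → $1,400.76
Quarter 9: $1,400.76 − $466.92 → $933.84
Quarter 10: $933.84 − $466.92 → $466.92
Quarter 11: $466.92 − $466.92 → $0.00

$466.92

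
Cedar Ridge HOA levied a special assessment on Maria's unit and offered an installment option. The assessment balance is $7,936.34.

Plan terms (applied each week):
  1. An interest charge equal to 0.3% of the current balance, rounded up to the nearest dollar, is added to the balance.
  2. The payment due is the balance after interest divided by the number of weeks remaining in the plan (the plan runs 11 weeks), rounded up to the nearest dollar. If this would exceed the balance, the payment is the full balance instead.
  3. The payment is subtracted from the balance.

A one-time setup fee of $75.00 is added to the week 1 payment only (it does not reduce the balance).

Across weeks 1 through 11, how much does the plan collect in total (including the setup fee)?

Week 1: opening $7,936.34; interest $24.00 → $7,960.34; payment $724.00 (+ $75.00 fee); balance $7,236.34
Week 2: opening $7,236.34; interest $22.00 → $7,258.34; payment $726.00; balance $6,532.34
Week 3: opening $6,532.34; interest $20.00 → $6,552.34; payment $729.00; balance $5,823.34
Week 4: opening $5,823.34; interest $18.00 → $5,841.34; payment $731.00; balance $5,110.34
Week 5: opening $5,110.34; interest $16.00 → $5,126.34; payment $733.00; balance $4,393.34
Week 6: opening $4,393.34; interest $14.00 → $4,407.34; payment $735.00; balance $3,672.34
Week 7: opening $3,672.34; interest $12.00 → $3,684.34; payment $737.00; balance $2,947.34
Week 8: opening $2,947.34; interest $9.00 → $2,956.34; payment $740.00; balance $2,216.34
Week 9: opening $2,216.34; interest $7.00 → $2,223.34; payment $742.00; balance $1,481.34
Week 10: opening $1,481.34; interest $5.00 → $1,486.34; payment $744.00; balance $742.34
Week 11: opening $742.34; interest $3.00 → $745.34; payment $745.34; balance $0.00
Total paid: $8,161.34

$8,161.34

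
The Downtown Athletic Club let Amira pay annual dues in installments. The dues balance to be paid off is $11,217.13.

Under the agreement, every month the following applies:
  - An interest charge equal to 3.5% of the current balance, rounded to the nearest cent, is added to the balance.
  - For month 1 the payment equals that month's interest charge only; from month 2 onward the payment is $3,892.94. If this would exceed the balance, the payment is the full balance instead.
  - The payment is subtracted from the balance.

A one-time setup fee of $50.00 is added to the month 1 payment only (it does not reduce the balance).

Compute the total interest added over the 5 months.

$1,210.63

Month 1: opening $11,217.13; interest $392.60 → $11,609.73; payment $392.60 (+ $50.00 fee); balance $11,217.13
Month 2: opening $11,217.13; interest $392.60 → $11,609.73; payment $3,892.94; balance $7,716.79
Month 3: opening $7,716.79; interest $270.09 → $7,986.88; payment $3,892.94; balance $4,093.94
Month 4: opening $4,093.94; interest $143.29 → $4,237.23; payment $3,892.94; balance $344.29
Month 5: opening $344.29; interest $12.05 → $356.34; payment $356.34; balance $0.00
Total interest: $392.60 + $392.60 + $270.09 + $143.29 + $12.05 = $1,210.63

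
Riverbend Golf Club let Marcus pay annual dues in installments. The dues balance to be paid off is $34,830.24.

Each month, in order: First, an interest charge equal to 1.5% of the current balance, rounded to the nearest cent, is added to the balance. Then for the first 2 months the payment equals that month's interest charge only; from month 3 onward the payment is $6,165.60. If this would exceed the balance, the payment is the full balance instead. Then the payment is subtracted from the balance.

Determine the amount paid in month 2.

$522.45

Month 1: opening $34,830.24; interest $522.45 → $35,352.69; payment $522.45; balance $34,830.24
Month 2: opening $34,830.24; interest $522.45 → $35,352.69; payment $522.45; balance $34,830.24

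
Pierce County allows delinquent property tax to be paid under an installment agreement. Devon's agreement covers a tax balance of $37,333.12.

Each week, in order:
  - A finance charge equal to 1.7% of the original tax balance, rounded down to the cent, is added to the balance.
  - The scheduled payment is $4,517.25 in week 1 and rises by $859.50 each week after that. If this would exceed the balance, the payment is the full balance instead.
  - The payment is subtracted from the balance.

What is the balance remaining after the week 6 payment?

Week 1: $37,333.12 +$634.66 interest = $37,967.78; pay $4,517.25 → $33,450.53
Week 2: $33,450.53 +$634.66 interest = $34,085.19; pay $5,376.75 → $28,708.44
Week 3: $28,708.44 +$634.66 interest = $29,343.10; pay $6,236.25 → $23,106.85
Week 4: $23,106.85 +$634.66 interest = $23,741.51; pay $7,095.75 → $16,645.76
Week 5: $16,645.76 +$634.66 interest = $17,280.42; pay $7,955.25 → $9,325.17
Week 6: $9,325.17 +$634.66 interest = $9,959.83; pay $8,814.75 → $1,145.08

$1,145.08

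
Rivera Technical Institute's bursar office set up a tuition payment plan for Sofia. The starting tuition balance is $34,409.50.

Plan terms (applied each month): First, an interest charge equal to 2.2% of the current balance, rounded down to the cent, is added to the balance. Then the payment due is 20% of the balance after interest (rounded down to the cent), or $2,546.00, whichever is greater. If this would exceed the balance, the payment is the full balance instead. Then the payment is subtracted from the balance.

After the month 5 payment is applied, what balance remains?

Month 1: opening $34,409.50; interest $757.00 → $35,166.50; payment $7,033.30; balance $28,133.20
Month 2: opening $28,133.20; interest $618.93 → $28,752.13; payment $5,750.42; balance $23,001.71
Month 3: opening $23,001.71; interest $506.03 → $23,507.74; payment $4,701.54; balance $18,806.20
Month 4: opening $18,806.20; interest $413.73 → $19,219.93; payment $3,843.98; balance $15,375.95
Month 5: opening $15,375.95; interest $338.27 → $15,714.22; payment $3,142.84; balance $12,571.38

$12,571.38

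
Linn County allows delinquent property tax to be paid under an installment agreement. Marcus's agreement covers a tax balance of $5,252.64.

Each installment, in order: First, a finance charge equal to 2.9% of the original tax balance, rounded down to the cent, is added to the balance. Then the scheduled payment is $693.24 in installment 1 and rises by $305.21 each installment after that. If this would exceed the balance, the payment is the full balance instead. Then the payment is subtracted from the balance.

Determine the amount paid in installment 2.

Installment 1: opening $5,252.64; interest $152.32 → $5,404.96; payment $693.24; balance $4,711.72
Installment 2: opening $4,711.72; interest $152.32 → $4,864.04; payment $998.45; balance $3,865.59

$998.45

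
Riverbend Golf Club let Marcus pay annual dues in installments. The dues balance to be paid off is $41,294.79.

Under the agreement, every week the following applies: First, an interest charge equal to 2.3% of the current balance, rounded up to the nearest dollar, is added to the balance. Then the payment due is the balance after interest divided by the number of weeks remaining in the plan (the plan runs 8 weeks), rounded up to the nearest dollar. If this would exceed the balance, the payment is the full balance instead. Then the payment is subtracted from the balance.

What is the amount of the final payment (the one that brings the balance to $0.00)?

$6,192.79

Week 1: $41,294.79 +$950.00 interest = $42,244.79; pay $5,281.00 → $36,963.79
Week 2: $36,963.79 +$851.00 interest = $37,814.79; pay $5,403.00 → $32,411.79
Week 3: $32,411.79 +$746.00 interest = $33,157.79; pay $5,527.00 → $27,630.79
Week 4: $27,630.79 +$636.00 interest = $28,266.79; pay $5,654.00 → $22,612.79
Week 5: $22,612.79 +$521.00 interest = $23,133.79; pay $5,784.00 → $17,349.79
Week 6: $17,349.79 +$400.00 interest = $17,749.79; pay $5,917.00 → $11,832.79
Week 7: $11,832.79 +$273.00 interest = $12,105.79; pay $6,053.00 → $6,052.79
Week 8: $6,052.79 +$140.00 interest = $6,192.79; pay $6,192.79 → $0.00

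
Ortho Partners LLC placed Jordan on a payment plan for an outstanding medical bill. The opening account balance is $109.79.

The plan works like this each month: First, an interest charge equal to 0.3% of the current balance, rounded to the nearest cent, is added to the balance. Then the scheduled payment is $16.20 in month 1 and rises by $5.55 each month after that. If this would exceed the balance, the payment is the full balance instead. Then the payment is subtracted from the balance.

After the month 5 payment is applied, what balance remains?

Month 1: $109.79 +$0.33 interest = $110.12; pay $16.20 → $93.92
Month 2: $93.92 +$0.28 interest = $94.20; pay $21.75 → $72.45
Month 3: $72.45 +$0.22 interest = $72.67; pay $27.30 → $45.37
Month 4: $45.37 +$0.14 interest = $45.51; pay $32.85 → $12.66
Month 5: $12.66 +$0.04 interest = $12.70; pay $12.70 → $0.00

$0.00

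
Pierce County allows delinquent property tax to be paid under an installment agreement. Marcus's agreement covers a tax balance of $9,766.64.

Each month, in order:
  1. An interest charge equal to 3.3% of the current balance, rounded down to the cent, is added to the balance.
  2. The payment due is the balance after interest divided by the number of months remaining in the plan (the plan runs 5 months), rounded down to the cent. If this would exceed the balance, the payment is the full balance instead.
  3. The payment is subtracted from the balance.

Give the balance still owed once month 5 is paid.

Month 1: $9,766.64 +$322.29 interest = $10,088.93; pay $2,017.78 → $8,071.15
Month 2: $8,071.15 +$266.34 interest = $8,337.49; pay $2,084.37 → $6,253.12
Month 3: $6,253.12 +$206.35 interest = $6,459.47; pay $2,153.15 → $4,306.32
Month 4: $4,306.32 +$142.10 interest = $4,448.42; pay $2,224.21 → $2,224.21
Month 5: $2,224.21 +$73.39 interest = $2,297.60; pay $2,297.60 → $0.00

$0.00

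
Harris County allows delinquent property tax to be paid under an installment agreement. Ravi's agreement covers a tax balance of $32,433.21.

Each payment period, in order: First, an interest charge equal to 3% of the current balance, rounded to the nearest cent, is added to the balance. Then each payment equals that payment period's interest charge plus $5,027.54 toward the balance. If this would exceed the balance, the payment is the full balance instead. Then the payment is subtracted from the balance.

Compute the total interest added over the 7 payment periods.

$3,643.63

# | Opening | Interest | Payment | End bal
1 | $32,433.21 | $973.00 | $6,000.54 | $27,405.67
2 | $27,405.67 | $822.17 | $5,849.71 | $22,378.13
3 | $22,378.13 | $671.34 | $5,698.88 | $17,350.59
4 | $17,350.59 | $520.52 | $5,548.06 | $12,323.05
5 | $12,323.05 | $369.69 | $5,397.23 | $7,295.51
6 | $7,295.51 | $218.87 | $5,246.41 | $2,267.97
7 | $2,267.97 | $68.04 | $2,336.01 | $0.00
Total interest: $973.00 + $822.17 + $671.34 + $520.52 + $369.69 + $218.87 + $68.04 = $3,643.63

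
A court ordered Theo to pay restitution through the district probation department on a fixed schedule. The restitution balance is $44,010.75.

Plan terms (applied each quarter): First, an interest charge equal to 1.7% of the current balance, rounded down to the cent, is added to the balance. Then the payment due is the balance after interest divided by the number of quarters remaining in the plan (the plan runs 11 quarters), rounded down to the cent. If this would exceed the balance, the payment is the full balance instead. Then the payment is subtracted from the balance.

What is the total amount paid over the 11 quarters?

$48,764.15

Quarter 1: $44,010.75 +$748.18 interest = $44,758.93; pay $4,068.99 → $40,689.94
Quarter 2: $40,689.94 +$691.72 interest = $41,381.66; pay $4,138.16 → $37,243.50
Quarter 3: $37,243.50 +$633.13 interest = $37,876.63; pay $4,208.51 → $33,668.12
Quarter 4: $33,668.12 +$572.35 interest = $34,240.47; pay $4,280.05 → $29,960.42
Quarter 5: $29,960.42 +$509.32 interest = $30,469.74; pay $4,352.82 → $26,116.92
Quarter 6: $26,116.92 +$443.98 interest = $26,560.90; pay $4,426.81 → $22,134.09
Quarter 7: $22,134.09 +$376.27 interest = $22,510.36; pay $4,502.07 → $18,008.29
Quarter 8: $18,008.29 +$306.14 interest = $18,314.43; pay $4,578.60 → $13,735.83
Quarter 9: $13,735.83 +$233.50 interest = $13,969.33; pay $4,656.44 → $9,312.89
Quarter 10: $9,312.89 +$158.31 interest = $9,471.20; pay $4,735.60 → $4,735.60
Quarter 11: $4,735.60 +$80.50 interest = $4,816.10; pay $4,816.10 → $0.00
Total paid: $48,764.15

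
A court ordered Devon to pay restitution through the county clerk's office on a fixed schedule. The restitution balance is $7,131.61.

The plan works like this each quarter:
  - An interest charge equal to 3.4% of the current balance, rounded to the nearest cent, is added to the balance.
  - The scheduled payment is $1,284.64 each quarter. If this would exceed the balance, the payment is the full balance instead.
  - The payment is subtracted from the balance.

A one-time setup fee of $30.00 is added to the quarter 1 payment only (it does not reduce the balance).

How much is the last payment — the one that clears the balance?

$333.35

Quarter 1: $7,131.61 +$242.47 interest = $7,374.08; pay $1,284.64 (+ $30.00 fee) → $6,089.44
Quarter 2: $6,089.44 +$207.04 interest = $6,296.48; pay $1,284.64 → $5,011.84
Quarter 3: $5,011.84 +$170.40 interest = $5,182.24; pay $1,284.64 → $3,897.60
Quarter 4: $3,897.60 +$132.52 interest = $4,030.12; pay $1,284.64 → $2,745.48
Quarter 5: $2,745.48 +$93.35 interest = $2,838.83; pay $1,284.64 → $1,554.19
Quarter 6: $1,554.19 +$52.84 interest = $1,607.03; pay $1,284.64 → $322.39
Quarter 7: $322.39 +$10.96 interest = $333.35; pay $333.35 → $0.00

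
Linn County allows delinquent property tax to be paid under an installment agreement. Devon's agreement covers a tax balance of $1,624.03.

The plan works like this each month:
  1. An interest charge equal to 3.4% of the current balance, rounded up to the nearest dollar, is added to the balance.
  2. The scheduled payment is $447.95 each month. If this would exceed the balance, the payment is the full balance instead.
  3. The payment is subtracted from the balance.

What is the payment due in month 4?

Month 1: $1,624.03 +$56.00 interest = $1,680.03; pay $447.95 → $1,232.08
Month 2: $1,232.08 +$42.00 interest = $1,274.08; pay $447.95 → $826.13
Month 3: $826.13 +$29.00 interest = $855.13; pay $447.95 → $407.18
Month 4: $407.18 +$14.00 interest = $421.18; pay $421.18 → $0.00

$421.18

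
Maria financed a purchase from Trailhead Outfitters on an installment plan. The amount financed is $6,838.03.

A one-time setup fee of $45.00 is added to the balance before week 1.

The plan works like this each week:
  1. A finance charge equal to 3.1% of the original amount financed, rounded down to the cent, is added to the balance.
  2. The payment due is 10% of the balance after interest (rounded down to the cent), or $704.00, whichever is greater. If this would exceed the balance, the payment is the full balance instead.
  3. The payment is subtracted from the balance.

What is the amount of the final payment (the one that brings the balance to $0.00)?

$693.11

# | Opening | Interest | Payment | End bal
1 | $6,883.03 | $211.97 | $709.50 | $6,385.50
2 | $6,385.50 | $211.97 | $704.00 | $5,893.47
3 | $5,893.47 | $211.97 | $704.00 | $5,401.44
4 | $5,401.44 | $211.97 | $704.00 | $4,909.41
5 | $4,909.41 | $211.97 | $704.00 | $4,417.38
6 | $4,417.38 | $211.97 | $704.00 | $3,925.35
7 | $3,925.35 | $211.97 | $704.00 | $3,433.32
8 | $3,433.32 | $211.97 | $704.00 | $2,941.29
9 | $2,941.29 | $211.97 | $704.00 | $2,449.26
10 | $2,449.26 | $211.97 | $704.00 | $1,957.23
11 | $1,957.23 | $211.97 | $704.00 | $1,465.20
12 | $1,465.20 | $211.97 | $704.00 | $973.17
13 | $973.17 | $211.97 | $704.00 | $481.14
14 | $481.14 | $211.97 | $693.11 | $0.00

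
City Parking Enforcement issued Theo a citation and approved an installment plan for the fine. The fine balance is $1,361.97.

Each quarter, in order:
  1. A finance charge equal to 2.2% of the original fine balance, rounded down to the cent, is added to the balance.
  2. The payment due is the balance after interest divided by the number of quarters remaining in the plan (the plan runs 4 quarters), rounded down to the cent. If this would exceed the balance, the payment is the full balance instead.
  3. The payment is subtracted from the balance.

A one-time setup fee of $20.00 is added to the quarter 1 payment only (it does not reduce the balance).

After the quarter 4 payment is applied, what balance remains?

$0.00

Quarter 1: opening $1,361.97; interest $29.96 → $1,391.93; payment $347.98 (+ $20.00 fee); balance $1,043.95
Quarter 2: opening $1,043.95; interest $29.96 → $1,073.91; payment $357.97; balance $715.94
Quarter 3: opening $715.94; interest $29.96 → $745.90; payment $372.95; balance $372.95
Quarter 4: opening $372.95; interest $29.96 → $402.91; payment $402.91; balance $0.00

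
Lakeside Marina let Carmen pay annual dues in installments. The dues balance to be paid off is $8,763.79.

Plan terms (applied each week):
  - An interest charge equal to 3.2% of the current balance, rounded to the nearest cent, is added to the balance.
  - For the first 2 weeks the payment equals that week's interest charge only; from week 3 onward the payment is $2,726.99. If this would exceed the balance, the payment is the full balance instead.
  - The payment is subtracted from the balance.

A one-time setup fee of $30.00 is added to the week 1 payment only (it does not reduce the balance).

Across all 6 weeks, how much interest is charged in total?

$1,202.81

# | Opening | Interest | Payment | Fee | End bal
1 | $8,763.79 | $280.44 | $280.44 | $30.00 | $8,763.79
2 | $8,763.79 | $280.44 | $280.44 | — | $8,763.79
3 | $8,763.79 | $280.44 | $2,726.99 | — | $6,317.24
4 | $6,317.24 | $202.15 | $2,726.99 | — | $3,792.40
5 | $3,792.40 | $121.36 | $2,726.99 | — | $1,186.77
6 | $1,186.77 | $37.98 | $1,224.75 | — | $0.00
Total interest: $280.44 + $280.44 + $280.44 + $202.15 + $121.36 + $37.98 = $1,202.81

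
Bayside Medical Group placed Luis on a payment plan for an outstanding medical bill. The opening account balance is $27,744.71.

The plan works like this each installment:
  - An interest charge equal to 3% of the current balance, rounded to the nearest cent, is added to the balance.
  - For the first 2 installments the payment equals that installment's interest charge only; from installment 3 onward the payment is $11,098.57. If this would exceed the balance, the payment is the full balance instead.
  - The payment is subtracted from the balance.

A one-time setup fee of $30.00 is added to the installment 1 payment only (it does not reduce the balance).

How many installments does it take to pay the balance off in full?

# | Opening | Interest | Payment | Fee | End bal
1 | $27,744.71 | $832.34 | $832.34 | $30.00 | $27,744.71
2 | $27,744.71 | $832.34 | $832.34 | — | $27,744.71
3 | $27,744.71 | $832.34 | $11,098.57 | — | $17,478.48
4 | $17,478.48 | $524.35 | $11,098.57 | — | $6,904.26
5 | $6,904.26 | $207.13 | $7,111.39 | — | $0.00
Balance reaches $0.00 in installment 5.

5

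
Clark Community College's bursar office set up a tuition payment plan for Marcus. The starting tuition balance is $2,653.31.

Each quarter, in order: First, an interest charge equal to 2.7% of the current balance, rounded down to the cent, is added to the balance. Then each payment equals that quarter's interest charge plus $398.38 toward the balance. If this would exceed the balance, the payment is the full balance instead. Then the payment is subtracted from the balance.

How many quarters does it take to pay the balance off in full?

Quarter 1: $2,653.31 +$71.63 interest = $2,724.94; pay $470.01 → $2,254.93
Quarter 2: $2,254.93 +$60.88 interest = $2,315.81; pay $459.26 → $1,856.55
Quarter 3: $1,856.55 +$50.12 interest = $1,906.67; pay $448.50 → $1,458.17
Quarter 4: $1,458.17 +$39.37 interest = $1,497.54; pay $437.75 → $1,059.79
Quarter 5: $1,059.79 +$28.61 interest = $1,088.40; pay $426.99 → $661.41
Quarter 6: $661.41 +$17.85 interest = $679.26; pay $416.23 → $263.03
Quarter 7: $263.03 +$7.10 interest = $270.13; pay $270.13 → $0.00
Balance reaches $0.00 in quarter 7.

7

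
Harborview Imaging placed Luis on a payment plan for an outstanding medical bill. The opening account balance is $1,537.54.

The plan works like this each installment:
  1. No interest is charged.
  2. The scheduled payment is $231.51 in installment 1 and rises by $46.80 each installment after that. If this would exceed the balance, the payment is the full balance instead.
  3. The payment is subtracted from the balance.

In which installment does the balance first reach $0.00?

Installment 1: opening $1,537.54; payment $231.51; balance $1,306.03
Installment 2: opening $1,306.03; payment $278.31; balance $1,027.72
Installment 3: opening $1,027.72; payment $325.11; balance $702.61
Installment 4: opening $702.61; payment $371.91; balance $330.70
Installment 5: opening $330.70; payment $330.70; balance $0.00
Balance reaches $0.00 in installment 5.

5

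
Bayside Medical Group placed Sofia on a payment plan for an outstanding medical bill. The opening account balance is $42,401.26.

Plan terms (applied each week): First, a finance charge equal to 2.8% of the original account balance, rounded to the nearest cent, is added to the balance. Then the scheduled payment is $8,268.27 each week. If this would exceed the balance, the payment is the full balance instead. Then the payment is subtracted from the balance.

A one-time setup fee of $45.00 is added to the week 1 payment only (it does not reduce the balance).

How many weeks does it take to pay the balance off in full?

Week 1: opening $42,401.26; interest $1,187.24 → $43,588.50; payment $8,268.27 (+ $45.00 fee); balance $35,320.23
Week 2: opening $35,320.23; interest $1,187.24 → $36,507.47; payment $8,268.27; balance $28,239.20
Week 3: opening $28,239.20; interest $1,187.24 → $29,426.44; payment $8,268.27; balance $21,158.17
Week 4: opening $21,158.17; interest $1,187.24 → $22,345.41; payment $8,268.27; balance $14,077.14
Week 5: opening $14,077.14; interest $1,187.24 → $15,264.38; payment $8,268.27; balance $6,996.11
Week 6: opening $6,996.11; interest $1,187.24 → $8,183.35; payment $8,183.35; balance $0.00
Balance reaches $0.00 in week 6.

6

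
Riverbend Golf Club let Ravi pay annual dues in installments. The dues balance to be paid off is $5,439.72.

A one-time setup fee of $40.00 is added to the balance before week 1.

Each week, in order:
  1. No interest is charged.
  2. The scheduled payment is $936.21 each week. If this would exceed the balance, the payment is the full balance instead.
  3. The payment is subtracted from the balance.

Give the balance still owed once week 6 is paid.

$0.00

Week 1: opening $5,479.72; payment $936.21; balance $4,543.51
Week 2: opening $4,543.51; payment $936.21; balance $3,607.30
Week 3: opening $3,607.30; payment $936.21; balance $2,671.09
Week 4: opening $2,671.09; payment $936.21; balance $1,734.88
Week 5: opening $1,734.88; payment $936.21; balance $798.67
Week 6: opening $798.67; payment $798.67; balance $0.00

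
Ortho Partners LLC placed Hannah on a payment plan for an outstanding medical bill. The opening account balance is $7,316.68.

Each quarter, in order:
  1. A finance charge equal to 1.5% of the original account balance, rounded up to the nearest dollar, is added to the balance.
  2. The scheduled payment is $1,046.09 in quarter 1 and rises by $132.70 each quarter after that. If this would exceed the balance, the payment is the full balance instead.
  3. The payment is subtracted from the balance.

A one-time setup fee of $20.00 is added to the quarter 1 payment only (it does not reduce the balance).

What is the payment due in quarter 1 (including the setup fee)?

$1,066.09

Quarter 1: $7,316.68 +$110.00 interest = $7,426.68; pay $1,046.09 (+ $20.00 fee) → $6,380.59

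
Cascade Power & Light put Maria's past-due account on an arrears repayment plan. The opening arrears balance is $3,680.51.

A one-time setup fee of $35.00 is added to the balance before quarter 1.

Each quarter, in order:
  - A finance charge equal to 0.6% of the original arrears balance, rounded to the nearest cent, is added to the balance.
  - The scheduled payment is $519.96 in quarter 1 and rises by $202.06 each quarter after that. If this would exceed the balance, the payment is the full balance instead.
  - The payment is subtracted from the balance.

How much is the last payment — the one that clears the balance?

$533.71

Quarter 1: opening $3,715.51; interest $22.08 → $3,737.59; payment $519.96; balance $3,217.63
Quarter 2: opening $3,217.63; interest $22.08 → $3,239.71; payment $722.02; balance $2,517.69
Quarter 3: opening $2,517.69; interest $22.08 → $2,539.77; payment $924.08; balance $1,615.69
Quarter 4: opening $1,615.69; interest $22.08 → $1,637.77; payment $1,126.14; balance $511.63
Quarter 5: opening $511.63; interest $22.08 → $533.71; payment $533.71; balance $0.00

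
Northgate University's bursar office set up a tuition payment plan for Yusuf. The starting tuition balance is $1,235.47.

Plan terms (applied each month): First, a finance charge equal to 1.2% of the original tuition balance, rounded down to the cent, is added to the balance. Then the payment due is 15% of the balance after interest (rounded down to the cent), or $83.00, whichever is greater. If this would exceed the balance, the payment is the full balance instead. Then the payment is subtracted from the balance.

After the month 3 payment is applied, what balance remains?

Month 1: opening $1,235.47; interest $14.82 → $1,250.29; payment $187.54; balance $1,062.75
Month 2: opening $1,062.75; interest $14.82 → $1,077.57; payment $161.63; balance $915.94
Month 3: opening $915.94; interest $14.82 → $930.76; payment $139.61; balance $791.15

$791.15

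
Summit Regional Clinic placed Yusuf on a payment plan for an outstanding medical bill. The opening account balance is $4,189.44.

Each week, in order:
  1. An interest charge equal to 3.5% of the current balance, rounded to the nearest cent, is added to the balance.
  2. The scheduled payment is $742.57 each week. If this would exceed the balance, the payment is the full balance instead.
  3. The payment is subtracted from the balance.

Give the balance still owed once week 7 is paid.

$0.00

Week 1: opening $4,189.44; interest $146.63 → $4,336.07; payment $742.57; balance $3,593.50
Week 2: opening $3,593.50; interest $125.77 → $3,719.27; payment $742.57; balance $2,976.70
Week 3: opening $2,976.70; interest $104.18 → $3,080.88; payment $742.57; balance $2,338.31
Week 4: opening $2,338.31; interest $81.84 → $2,420.15; payment $742.57; balance $1,677.58
Week 5: opening $1,677.58; interest $58.72 → $1,736.30; payment $742.57; balance $993.73
Week 6: opening $993.73; interest $34.78 → $1,028.51; payment $742.57; balance $285.94
Week 7: opening $285.94; interest $10.01 → $295.95; payment $295.95; balance $0.00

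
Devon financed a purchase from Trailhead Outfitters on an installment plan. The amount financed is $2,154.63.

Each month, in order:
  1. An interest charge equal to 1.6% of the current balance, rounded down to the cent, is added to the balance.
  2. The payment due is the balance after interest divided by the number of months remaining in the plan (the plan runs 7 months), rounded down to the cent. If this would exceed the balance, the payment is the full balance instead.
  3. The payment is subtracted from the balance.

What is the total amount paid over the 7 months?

$2,297.00

Month 1: $2,154.63 +$34.47 interest = $2,189.10; pay $312.72 → $1,876.38
Month 2: $1,876.38 +$30.02 interest = $1,906.40; pay $317.73 → $1,588.67
Month 3: $1,588.67 +$25.41 interest = $1,614.08; pay $322.81 → $1,291.27
Month 4: $1,291.27 +$20.66 interest = $1,311.93; pay $327.98 → $983.95
Month 5: $983.95 +$15.74 interest = $999.69; pay $333.23 → $666.46
Month 6: $666.46 +$10.66 interest = $677.12; pay $338.56 → $338.56
Month 7: $338.56 +$5.41 interest = $343.97; pay $343.97 → $0.00
Total paid: $2,297.00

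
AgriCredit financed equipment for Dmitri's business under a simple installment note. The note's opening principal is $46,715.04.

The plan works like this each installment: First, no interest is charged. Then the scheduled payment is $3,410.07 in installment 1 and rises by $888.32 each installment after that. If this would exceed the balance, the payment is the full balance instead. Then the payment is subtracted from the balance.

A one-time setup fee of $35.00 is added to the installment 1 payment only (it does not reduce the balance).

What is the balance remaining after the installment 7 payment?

$4,189.83

Installment 1: opening $46,715.04; payment $3,410.07 (+ $35.00 fee); balance $43,304.97
Installment 2: opening $43,304.97; payment $4,298.39; balance $39,006.58
Installment 3: opening $39,006.58; payment $5,186.71; balance $33,819.87
Installment 4: opening $33,819.87; payment $6,075.03; balance $27,744.84
Installment 5: opening $27,744.84; payment $6,963.35; balance $20,781.49
Installment 6: opening $20,781.49; payment $7,851.67; balance $12,929.82
Installment 7: opening $12,929.82; payment $8,739.99; balance $4,189.83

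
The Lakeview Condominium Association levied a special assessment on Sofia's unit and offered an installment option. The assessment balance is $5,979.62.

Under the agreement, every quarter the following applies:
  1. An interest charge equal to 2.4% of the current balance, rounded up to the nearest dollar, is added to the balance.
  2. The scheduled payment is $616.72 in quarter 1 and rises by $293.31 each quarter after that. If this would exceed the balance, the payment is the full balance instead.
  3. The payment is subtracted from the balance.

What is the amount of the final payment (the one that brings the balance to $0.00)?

$507.92

Quarter 1: opening $5,979.62; interest $144.00 → $6,123.62; payment $616.72; balance $5,506.90
Quarter 2: opening $5,506.90; interest $133.00 → $5,639.90; payment $910.03; balance $4,729.87
Quarter 3: opening $4,729.87; interest $114.00 → $4,843.87; payment $1,203.34; balance $3,640.53
Quarter 4: opening $3,640.53; interest $88.00 → $3,728.53; payment $1,496.65; balance $2,231.88
Quarter 5: opening $2,231.88; interest $54.00 → $2,285.88; payment $1,789.96; balance $495.92
Quarter 6: opening $495.92; interest $12.00 → $507.92; payment $507.92; balance $0.00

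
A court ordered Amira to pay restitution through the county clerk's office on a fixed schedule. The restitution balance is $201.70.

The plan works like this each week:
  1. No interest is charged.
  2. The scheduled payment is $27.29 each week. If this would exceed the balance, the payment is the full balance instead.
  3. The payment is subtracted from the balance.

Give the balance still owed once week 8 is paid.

Week 1: $201.70 − $27.29 → $174.41
Week 2: $174.41 − $27.29 → $147.12
Week 3: $147.12 − $27.29 → $119.83
Week 4: $119.83 − $27.29 → $92.54
Week 5: $92.54 − $27.29 → $65.25
Week 6: $65.25 − $27.29 → $37.96
Week 7: $37.96 − $27.29 → $10.67
Week 8: $10.67 − $10.67 → $0.00

$0.00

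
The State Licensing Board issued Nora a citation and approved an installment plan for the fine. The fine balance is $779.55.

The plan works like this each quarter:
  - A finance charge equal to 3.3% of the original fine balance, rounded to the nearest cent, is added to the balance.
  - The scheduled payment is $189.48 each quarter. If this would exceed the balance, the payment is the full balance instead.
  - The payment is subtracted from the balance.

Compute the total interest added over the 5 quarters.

$128.65

Quarter 1: opening $779.55; interest $25.73 → $805.28; payment $189.48; balance $615.80
Quarter 2: opening $615.80; interest $25.73 → $641.53; payment $189.48; balance $452.05
Quarter 3: opening $452.05; interest $25.73 → $477.78; payment $189.48; balance $288.30
Quarter 4: opening $288.30; interest $25.73 → $314.03; payment $189.48; balance $124.55
Quarter 5: opening $124.55; interest $25.73 → $150.28; payment $150.28; balance $0.00
Total interest: $25.73 + $25.73 + $25.73 + $25.73 + $25.73 = $128.65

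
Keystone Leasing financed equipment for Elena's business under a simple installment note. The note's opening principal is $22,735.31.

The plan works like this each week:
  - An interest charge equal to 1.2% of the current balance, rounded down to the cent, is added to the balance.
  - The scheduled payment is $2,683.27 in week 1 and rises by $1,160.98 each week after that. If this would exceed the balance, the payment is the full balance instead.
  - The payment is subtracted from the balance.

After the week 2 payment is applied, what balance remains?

$16,724.50

Week 1: opening $22,735.31; interest $272.82 → $23,008.13; payment $2,683.27; balance $20,324.86
Week 2: opening $20,324.86; interest $243.89 → $20,568.75; payment $3,844.25; balance $16,724.50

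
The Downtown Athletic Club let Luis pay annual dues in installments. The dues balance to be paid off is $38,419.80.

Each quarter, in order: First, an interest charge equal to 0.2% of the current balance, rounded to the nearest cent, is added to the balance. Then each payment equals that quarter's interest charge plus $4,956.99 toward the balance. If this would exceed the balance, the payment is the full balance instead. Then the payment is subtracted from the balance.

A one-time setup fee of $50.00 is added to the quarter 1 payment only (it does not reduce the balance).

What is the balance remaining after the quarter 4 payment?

# | Opening | Interest | Payment | Fee | End bal
1 | $38,419.80 | $76.84 | $5,033.83 | $50.00 | $33,462.81
2 | $33,462.81 | $66.93 | $5,023.92 | — | $28,505.82
3 | $28,505.82 | $57.01 | $5,014.00 | — | $23,548.83
4 | $23,548.83 | $47.10 | $5,004.09 | — | $18,591.84

$18,591.84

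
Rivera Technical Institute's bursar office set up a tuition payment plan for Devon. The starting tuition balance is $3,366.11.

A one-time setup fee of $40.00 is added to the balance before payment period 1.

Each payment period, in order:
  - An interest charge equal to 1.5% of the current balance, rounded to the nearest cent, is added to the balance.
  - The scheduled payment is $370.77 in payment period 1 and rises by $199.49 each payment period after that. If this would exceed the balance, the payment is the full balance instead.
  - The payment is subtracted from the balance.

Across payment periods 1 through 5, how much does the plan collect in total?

Payment period 1: opening $3,406.11; interest $51.09 → $3,457.20; payment $370.77; balance $3,086.43
Payment period 2: opening $3,086.43; interest $46.30 → $3,132.73; payment $570.26; balance $2,562.47
Payment period 3: opening $2,562.47; interest $38.44 → $2,600.91; payment $769.75; balance $1,831.16
Payment period 4: opening $1,831.16; interest $27.47 → $1,858.63; payment $969.24; balance $889.39
Payment period 5: opening $889.39; interest $13.34 → $902.73; payment $902.73; balance $0.00
Total paid: $3,582.75

$3,582.75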